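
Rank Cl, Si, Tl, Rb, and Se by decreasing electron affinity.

Cl, Se, Si, Rb, Tl

EA tends to increase across a period and decrease down a group, though the pattern is less regular than for IE or radius.
These span different periods and groups, so the two trends combine.
Rb > Tl: the two effects oppose for this pair; the down-group effect wins (47 vs 19 kJ/mol).
Si > Rb: relative to Rb, both the across-period and down-group shifts push Si's electron affinity up.
Se > Si: the two effects oppose for this pair; the across-period effect wins (195 vs 134 kJ/mol).
Cl > Se: relative to Se, both the across-period and down-group shifts push Cl's electron affinity up.
For reference (kJ/mol): Si 134, Cl 349, Se 195, Rb 47, Tl 19.
So from highest to lowest: Cl > Se > Si > Rb > Tl.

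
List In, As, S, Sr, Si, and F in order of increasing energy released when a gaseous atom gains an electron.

Sr < In < As < Si < S < F

F is in period 2, group 17; Si is in period 3, group 14; S is in period 3, group 16; As is in period 4, group 15; Sr is in period 5, group 2; In is in period 5, group 13.
Adding an electron releases more energy for atoms nearer the top right (short of the noble gases).
Here both period and group differ, so the two effects have to be weighed against each other.
In > Sr: both are in period 5; the period trend gives In the larger value.
As > In: relative to In, both the across-period and down-group shifts push As's electron affinity up.
Si > As: the two effects oppose for this pair; the down-group effect wins (134 vs 78 kJ/mol).
S > Si: both are in period 3; the period trend gives S the larger value.
F > S: relative to S, both the across-period and down-group shifts push F's electron affinity up.
For reference (kJ/mol): F 328, Si 134, S 200, As 78, Sr 5, In 29.
So from lowest to highest: Sr < In < As < Si < S < F.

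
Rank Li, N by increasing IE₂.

N, Li

Consider each +1 ion: Li⁺ is the bare [He] core; N⁺ still has 4 valence electrons.
Breaking into a closed-shell core is much more expensive than removing a leftover valence electron — Li has the largest IE_2 here.
The numbers (kJ/mol): Li 7298, N 2856.
Overall IE_2 order: N < Li.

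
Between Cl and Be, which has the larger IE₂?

Cl

After 1 electron has been removed, what remains? Cl⁺ still has 6 valence electrons; Be⁺ still has 1 valence electron.
All are still removing valence electrons, so compare the +1 ions as you would atoms: IE_2 generally rises across a period (higher Z_eff) and falls down a group (larger shell), subject to the usual subshell exceptions.
Valence configurations: Cl⁺ [Ne]3s²3p⁴, Be⁺ [He]2s¹.
The numbers (kJ/mol): Cl 2298, Be 1757.
Hence IE_2: Be < Cl.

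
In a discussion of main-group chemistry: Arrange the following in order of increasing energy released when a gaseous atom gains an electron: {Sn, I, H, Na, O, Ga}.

Ga, Na, H, Sn, O, I

H is in period 1, group 1; O is in period 2, group 16; Na is in period 3, group 1; Ga is in period 4, group 13; Sn is in period 5, group 14; I is in period 5, group 17.
Atoms with high Z_eff and room in the valence shell (especially the halogens) have the most exothermic electron affinities.
Neither a single period nor a single group — weigh both effects.
Na > Ga: the two effects oppose for this pair; the down-group effect wins (53 vs 29 kJ/mol).
H > Na: they share group 1; the group trend gives H the larger value.
Sn > H: period and group pull opposite ways; the across-period shift dominates (107 vs 73 kJ/mol).
O > Sn: relative to Sn, both the across-period and down-group shifts push O's electron affinity up.
I > O: the two effects oppose for this pair; the across-period effect wins (295 vs 141 kJ/mol).
Tabulated electron affinity (kJ/mol): H 73, O 141, Na 53, Ga 29, Sn 107, I 295.
So from lowest to highest: Ga < Na < H < Sn < O < I.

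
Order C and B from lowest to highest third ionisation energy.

After 2 electrons have been removed, what remains? C²⁺ still has 2 valence electrons; B²⁺ still has 1 valence electron.
All are still removing valence electrons, so compare the +2 ions as you would atoms: IE_3 generally rises across a period (higher Z_eff) and falls down a group (larger shell), subject to the usual subshell exceptions.
Valence configurations: C²⁺ [He]2s², B²⁺ [He]2s¹.
Approximate IE_3 values (kJ/mol): C 4620, B 3660.
Overall IE_3 order: B < C.

B, C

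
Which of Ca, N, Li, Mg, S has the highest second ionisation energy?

Li

The second ionization energy removes an electron from the +1 ion. For each element: Ca⁺ still has 1 valence electron; N⁺ still has 4 valence electrons; Li⁺ is the bare [He] core; Mg⁺ still has 1 valence electron; S⁺ still has 5 valence electrons.
Pulling an electron out of a noble-gas core costs far more than removing a remaining valence electron, so Li sits at the high end of IE_2.
Valence configurations: Ca⁺ [Ar]4s¹, N⁺ [He]2s²2p², Mg⁺ [Ne]3s¹, S⁺ [Ne]3s²3p³.
Tabulated IE_2 (kJ/mol): Ca 1145, N 2856, Li 7298, Mg 1451, S 2252.
So the second ionization energies run Ca < Mg < S < N < Li.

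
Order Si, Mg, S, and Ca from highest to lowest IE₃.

Consider each +2 ion: Si²⁺ still has 2 valence electrons; Mg²⁺ is the bare [Ne] core; S²⁺ still has 4 valence electrons; Ca²⁺ is the bare [Ar] core.
Pulling an electron out of a noble-gas core costs far more than removing a remaining valence electron, so Ca and Mg sit at the high end of IE_3.
Valence configurations: Si²⁺ [Ne]3s², S²⁺ [Ne]3s²3p².
The numbers (kJ/mol): Si 3232, Mg 7733, S 3357, Ca 4912.
So the third ionization energies run Si < S < Ca < Mg.

Mg > Ca > S > Si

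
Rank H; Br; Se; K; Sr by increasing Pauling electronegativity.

H is in period 1, group 1; K is in period 4, group 1; Se is in period 4, group 16; Br is in period 4, group 17; Sr is in period 5, group 2.
Atoms toward the upper right of the periodic table pull bonding electrons most strongly.
Here both period and group differ, so the two effects have to be weighed against each other.
Sr > K: the two effects oppose for this pair; the across-period effect wins (0.95 vs 0.82).
H > Sr: period and group pull opposite ways; the down-group shift dominates (2.20 vs 0.95).
Se > H: period and group pull opposite ways; the across-period shift dominates (2.55 vs 2.20).
Br > Se: Br lies to the right of Se in period 4, so the across-period effect alone puts Br higher.
Tabulated electronegativity (Pauling): H 2.20, K 0.82, Se 2.55, Br 2.96, Sr 0.95.
So from lowest to highest: K < Sr < H < Se < Br.

K < Sr < H < Se < Br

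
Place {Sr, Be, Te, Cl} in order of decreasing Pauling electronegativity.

Cl > Te > Be > Sr

Be is in period 2, group 2; Cl is in period 3, group 17; Sr is in period 5, group 2; Te is in period 5, group 16.
EN rises left→right (higher Z_eff, smaller atoms) and falls top→bottom (larger, more shielded atoms).
Here both period and group differ, so the two effects have to be weighed against each other.
Be > Sr: they share group 2; the group trend gives Be the larger value.
Te > Be: the two effects oppose for this pair; the across-period effect wins (2.10 vs 1.57).
Cl > Te: relative to Te, both the across-period and down-group shifts push Cl's electronegativity up.
Approximate values (Pauling): Be 1.57, Cl 3.16, Sr 0.95, Te 2.10.
So from highest to lowest: Cl > Te > Be > Sr.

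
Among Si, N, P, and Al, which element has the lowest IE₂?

Si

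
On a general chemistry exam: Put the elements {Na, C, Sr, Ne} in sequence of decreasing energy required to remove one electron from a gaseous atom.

Ne > C > Sr > Na

C is in period 2, group 14; Ne is in period 2, group 18; Na is in period 3, group 1; Sr is in period 5, group 2.
Across a period the outer electron is held more tightly (higher IE₁); down a group it sits in a higher shell, more shielded, and comes off more easily.
Here both period and group differ, so the two effects have to be weighed against each other.
Sr > Na: the two effects oppose for this pair; the across-period effect wins (550 vs 496 kJ/mol).
C > Sr: both effects reinforce here, so C is clearly the higher of the two.
Ne > C: Ne lies to the right of C in period 2, so the across-period effect alone puts Ne higher.
Approximate values (kJ/mol): C 1086, Ne 2081, Na 496, Sr 550.
So from highest to lowest: Ne > C > Sr > Na.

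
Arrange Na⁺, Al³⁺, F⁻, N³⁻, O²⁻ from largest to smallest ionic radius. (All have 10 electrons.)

N³⁻, O²⁻, F⁻, Na⁺, Al³⁺

All of these have 10 electrons, so size is governed by nuclear charge alone: the more protons, the stronger the pull on the same electron cloud, and the smaller the ion.
Nuclear charges: Al³⁺ (Z=13), Na⁺ (Z=11), F⁻ (Z=9), O²⁻ (Z=8), N³⁻ (Z=7).
Largest to smallest: N³⁻ > O²⁻ > F⁻ > Na⁺ > Al³⁺.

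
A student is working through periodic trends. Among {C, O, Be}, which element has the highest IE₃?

Be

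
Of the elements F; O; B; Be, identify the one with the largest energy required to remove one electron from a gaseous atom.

Be is in period 2, group 2; B is in period 2, group 13; O is in period 2, group 16; F is in period 2, group 17.
IE₁ increases left→right with effective nuclear charge and decreases top→bottom as the valence shell moves farther out.
All lie in period 2; the across-period trend (first ionization energy increases left to right) applies, with the exception below.
Note the exception: Be has a higher first ionization energy than B, contrary to the simple trend — removing B's lone 2p electron is easier than breaking Be's filled 2s².
Approximate values (kJ/mol): Be 900, B 801, O 1314, F 1681.
The largest energy required to remove one electron from a gaseous atom among these belongs to F.

F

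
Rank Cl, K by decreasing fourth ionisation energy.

K > Cl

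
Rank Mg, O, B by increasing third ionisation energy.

Consider each +2 ion: Mg²⁺ is the bare [Ne] core; O²⁺ still has 4 valence electrons; B²⁺ still has 1 valence electron.
Core electrons are held far more tightly than valence electrons, so Mg tops the IE_3 order.
Valence configurations: O²⁺ [He]2s²2p², B²⁺ [He]2s¹.
Approximate IE_3 values (kJ/mol): Mg 7733, O 5300, B 3660.
Putting it together, IE_3: B < O < Mg.

B < O < Mg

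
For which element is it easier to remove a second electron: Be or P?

IE_2 is the cost of taking one more electron from the +1 cation: Be⁺ still has 1 valence electron; P⁺ still has 4 valence electrons.
All are still removing valence electrons, so compare the +1 ions as you would atoms: IE_2 generally rises across a period (higher Z_eff) and falls down a group (larger shell), subject to the usual subshell exceptions.
Valence configurations: Be⁺ [He]2s¹, P⁺ [Ne]3s²3p².
Approximate IE_2 values (kJ/mol): Be 1757, P 1907.
Overall IE_2 order: Be < P.

Be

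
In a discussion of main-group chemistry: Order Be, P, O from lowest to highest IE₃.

Consider each +2 ion: Be²⁺ is the bare [He] core; P²⁺ still has 3 valence electrons; O²⁺ still has 4 valence electrons.
Pulling an electron out of a noble-gas core costs far more than removing a remaining valence electron, so Be sits at the high end of IE_3.
Valence configurations: P²⁺ [Ne]3s²3p¹, O²⁺ [He]2s²2p².
Approximate IE_3 values (kJ/mol): Be 14849, P 2914, O 5300.
Hence IE_3: P < O < Be.

P < O < Be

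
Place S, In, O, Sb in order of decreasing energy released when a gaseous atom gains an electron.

EA tends to increase across a period and decrease down a group, though the pattern is less regular than for IE or radius.
Neither a single period nor a single group — weigh both effects.
Sb > In: Sb lies to the right of In in period 5, so the across-period effect alone puts Sb higher.
O > Sb: relative to Sb, both the across-period and down-group shifts push O's electron affinity up.
S > O: this pair runs against the simple trend — see the exception note.
Note the exception: S has a higher electron affinity than O, contrary to the simple trend — the compact 2p subshell of O repels the added electron more than S's larger 3p does.
For reference (kJ/mol): O 141, S 200, In 29, Sb 103.
So from highest to lowest: S > O > Sb > In.

S > O > Sb > In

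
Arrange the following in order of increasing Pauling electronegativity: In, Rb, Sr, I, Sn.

Rb < Sr < In < Sn < I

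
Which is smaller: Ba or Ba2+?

Ba2+

Forming Ba2+ removes 2 electrons from Ba. Fewer electrons for the same nuclear charge means less shielding and a higher Z_eff on the remaining electrons, and for main-group metals the entire outer shell is lost.
A cation is smaller than its parent atom: Ba2+ < Ba.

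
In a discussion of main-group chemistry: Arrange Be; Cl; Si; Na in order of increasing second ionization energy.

Si, Be, Cl, Na

IE_2 is the cost of taking one more electron from the +1 cation: Be⁺ still has 1 valence electron; Cl⁺ still has 6 valence electrons; Si⁺ still has 3 valence electrons; Na⁺ is the bare [Ne] core.
Pulling an electron out of a noble-gas core costs far more than removing a remaining valence electron, so Na sits at the high end of IE_2.
Valence configurations: Be⁺ [He]2s¹, Cl⁺ [Ne]3s²3p⁴, Si⁺ [Ne]3s²3p¹.
The numbers (kJ/mol): Be 1757, Cl 2298, Si 1577, Na 4562.
Putting it together, IE_2: Si < Be < Cl < Na.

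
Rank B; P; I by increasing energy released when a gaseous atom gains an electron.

B is in period 2, group 13; P is in period 3, group 15; I is in period 5, group 17.
Electron affinity generally becomes more exothermic across a period toward the halogens and less exothermic down a group.
Here both period and group differ, so the two effects have to be weighed against each other.
P > B: the two effects oppose for this pair; the across-period effect wins (72 vs 27 kJ/mol).
I > P: the two effects oppose for this pair; the across-period effect wins (295 vs 72 kJ/mol).
For reference (kJ/mol): B 27, P 72, I 295.
So from lowest to highest: B < P < I.

B, P, I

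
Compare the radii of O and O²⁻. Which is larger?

O²⁻

Forming O²⁻ adds 2 electrons to O. More electron–electron repulsion in the same shell, with unchanged nuclear charge, lets the cloud expand.
An anion is larger than its parent atom: O²⁻ > O.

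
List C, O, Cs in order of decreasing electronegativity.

O > C > Cs

Electronegativity increases across a period and decreases down a group, tracking effective nuclear charge and atomic size.
Here both period and group differ, so the two effects have to be weighed against each other.
C > Cs: relative to Cs, both the across-period and down-group shifts push C's electronegativity up.
O > C: both are in period 2; the period trend gives O the larger value.
Tabulated electronegativity (Pauling): C 2.55, O 3.44, Cs 0.79.
So from highest to lowest: O > C > Cs.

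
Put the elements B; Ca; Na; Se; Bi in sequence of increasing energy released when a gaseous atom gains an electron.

Ca, B, Na, Bi, Se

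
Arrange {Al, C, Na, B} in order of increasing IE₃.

Al < B < C < Na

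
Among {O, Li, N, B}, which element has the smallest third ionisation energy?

B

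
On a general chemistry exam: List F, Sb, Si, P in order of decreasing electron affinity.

F, Si, Sb, P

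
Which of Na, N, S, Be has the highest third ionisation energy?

IE_3 is the cost of taking one more electron from the +2 cation: Na²⁺ is already 1 electron into the core; N²⁺ still has 3 valence electrons; S²⁺ still has 4 valence electrons; Be²⁺ is the bare [He] core.
Pulling an electron out of a noble-gas core costs far more than removing a remaining valence electron, so Na and Be sit at the high end of IE_3.
Valence configurations: N²⁺ [He]2s²2p¹, S²⁺ [Ne]3s²3p².
Tabulated IE_3 (kJ/mol): Na 6910, N 4578, S 3357, Be 14849.
Overall IE_3 order: S < N < Na < Be.

Be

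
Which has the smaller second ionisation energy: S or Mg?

After 1 electron has been removed, what remains? S⁺ still has 5 valence electrons; Mg⁺ still has 1 valence electron.
All are still removing valence electrons, so compare the +1 ions as you would atoms: IE_2 generally rises across a period (higher Z_eff) and falls down a group (larger shell), subject to the usual subshell exceptions.
Valence configurations: S⁺ [Ne]3s²3p³, Mg⁺ [Ne]3s¹.
Approximate IE_2 values (kJ/mol): S 2252, Mg 1451.
So the second ionization energies run Mg < S.

Mg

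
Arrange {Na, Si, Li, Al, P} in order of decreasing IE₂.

Li > Na > P > Al > Si

After 1 electron has been removed, what remains? Na⁺ is the bare [Ne] core; Si⁺ still has 3 valence electrons; Li⁺ is the bare [He] core; Al⁺ still has 2 valence electrons; P⁺ still has 4 valence electrons.
Pulling an electron out of a noble-gas core costs far more than removing a remaining valence electron, so Na and Li sit at the high end of IE_2.
Valence configurations: Si⁺ [Ne]3s²3p¹, Al⁺ [Ne]3s², P⁺ [Ne]3s²3p².
Si⁺ loses a lone 3p electron whereas Al⁺ must break into a filled 3s² pair, so IE_2(Al) > IE_2(Si) even though Si has the higher nuclear charge.
The numbers (kJ/mol): Na 4562, Si 1577, Li 7298, Al 1817, P 1907.
Hence IE_2: Si < Al < P < Na < Li.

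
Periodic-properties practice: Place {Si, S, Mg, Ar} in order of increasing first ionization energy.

Mg, Si, S, Ar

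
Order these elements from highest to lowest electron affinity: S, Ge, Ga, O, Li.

S > O > Ge > Li > Ga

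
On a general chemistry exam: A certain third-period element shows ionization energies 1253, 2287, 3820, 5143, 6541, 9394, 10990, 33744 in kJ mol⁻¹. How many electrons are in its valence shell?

Look for the largest jump between consecutive ionization energies: IE8/IE7 ≈ 3.1, far larger than any earlier ratio.
That jump marks the point where a core electron is being removed. So the atom has 7 valence electrons.

7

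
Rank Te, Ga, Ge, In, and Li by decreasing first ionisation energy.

Te > Ge > Ga > In > Li

IE₁ increases left→right with effective nuclear charge and decreases top→bottom as the valence shell moves farther out.
Here both period and group differ, so the two effects have to be weighed against each other.
In > Li: period and group pull opposite ways; the across-period shift dominates (558 vs 520 kJ/mol).
Ga > In: Ga sits above In in group 13, so the down-group effect alone puts Ga higher.
Ge > Ga: both are in period 4; the period trend gives Ge the larger value.
Te > Ge: period and group pull opposite ways; the across-period shift dominates (869 vs 762 kJ/mol).
Approximate values (kJ/mol): Li 520, Ga 579, Ge 762, In 558, Te 869.
So from highest to lowest: Te > Ge > Ga > In > Li.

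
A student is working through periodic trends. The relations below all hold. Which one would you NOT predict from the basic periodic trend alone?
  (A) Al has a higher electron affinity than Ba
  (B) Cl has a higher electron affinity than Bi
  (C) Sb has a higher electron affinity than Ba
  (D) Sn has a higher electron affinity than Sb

(D)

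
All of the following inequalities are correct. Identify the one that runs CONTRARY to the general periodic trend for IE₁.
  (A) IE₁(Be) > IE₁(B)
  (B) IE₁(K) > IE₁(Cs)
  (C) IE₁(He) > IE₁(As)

The general trend: IE₁ increases across a period and decreases down a group.
(A) Be (period 2, group 2) vs B (period 2, group 13): the stated order contradicts the simple trend.
(B) K (period 4, group 1) vs Cs (period 6, group 1): the stated order agrees with the simple trend.
(C) He (period 1, group 18) vs As (period 4, group 15): the stated order agrees with the simple trend.
The exception is (A): removing B's lone 2p electron is easier than breaking Be's filled 2s².

(A)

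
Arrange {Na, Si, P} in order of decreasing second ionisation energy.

Na > P > Si

The second ionization energy removes an electron from the +1 ion. For each element: Na⁺ is the bare [Ne] core; Si⁺ still has 3 valence electrons; P⁺ still has 4 valence electrons.
Core electrons are held far more tightly than valence electrons, so Na tops the IE_2 order.
Valence configurations: Si⁺ [Ne]3s²3p¹, P⁺ [Ne]3s²3p².
The numbers (kJ/mol): Na 4562, Si 1577, P 1907.
Overall IE_2 order: Si < P < Na.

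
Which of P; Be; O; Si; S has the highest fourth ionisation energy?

Be

The fourth ionization energy removes an electron from the +3 ion. For each element: P³⁺ still has 2 valence electrons; Be³⁺ is already 1 electron into the core; O³⁺ still has 3 valence electrons; Si³⁺ still has 1 valence electron; S³⁺ still has 3 valence electrons.
Breaking into a closed-shell core is much more expensive than removing a leftover valence electron — Be has the largest IE_4 here.
Valence configurations: P³⁺ [Ne]3s², O³⁺ [He]2s²2p¹, Si³⁺ [Ne]3s¹, S³⁺ [Ne]3s²3p¹.
S³⁺ loses a lone 3p electron whereas P³⁺ must break into a filled 3s² pair, so IE_4(P) > IE_4(S) even though S has the higher nuclear charge.
The numbers (kJ/mol): P 4964, Be 21007, O 7469, Si 4356, S 4556.
Overall IE_4 order: Si < S < P < O < Be.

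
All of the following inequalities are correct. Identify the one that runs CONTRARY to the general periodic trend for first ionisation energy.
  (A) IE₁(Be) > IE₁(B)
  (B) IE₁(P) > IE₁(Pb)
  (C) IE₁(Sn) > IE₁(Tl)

The general trend: first ionisation energy increases across a period and decreases down a group.
(A) Be (period 2, group 2) vs B (period 2, group 13): the stated order contradicts the simple trend.
(B) P (period 3, group 15) vs Pb (period 6, group 14): the stated order agrees with the simple trend.
(C) Sn (period 5, group 14) vs Tl (period 6, group 13): the stated order agrees with the simple trend.
The exception is (A): removing B's lone 2p electron is easier than breaking Be's filled 2s².

(A)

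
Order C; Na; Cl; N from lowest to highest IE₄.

Cl, C, N, Na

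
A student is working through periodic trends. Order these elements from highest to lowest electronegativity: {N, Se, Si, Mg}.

N is in period 2, group 15; Mg is in period 3, group 2; Si is in period 3, group 14; Se is in period 4, group 16.
Smaller atoms with higher effective nuclear charge are more electronegative.
These span different periods and groups, so the two trends combine.
Si > Mg: both are in period 3; the period trend gives Si the larger value.
Se > Si: period and group pull opposite ways; the across-period shift dominates (2.55 vs 1.90).
N > Se: period and group pull opposite ways; the down-group shift dominates (3.04 vs 2.55).
Approximate values (Pauling): N 3.04, Mg 1.31, Si 1.90, Se 2.55.
So from highest to lowest: N > Se > Si > Mg.

N > Se > Si > Mg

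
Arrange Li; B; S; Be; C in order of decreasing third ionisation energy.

IE_3 is the cost of taking one more electron from the +2 cation: Li²⁺ is already 1 electron into the core; B²⁺ still has 1 valence electron; S²⁺ still has 4 valence electrons; Be²⁺ is the bare [He] core; C²⁺ still has 2 valence electrons.
Pulling an electron out of a noble-gas core costs far more than removing a remaining valence electron, so Li and Be sit at the high end of IE_3.
Valence configurations: B²⁺ [He]2s¹, S²⁺ [Ne]3s²3p², C²⁺ [He]2s².
Tabulated IE_3 (kJ/mol): Li 11815, B 3660, S 3357, Be 14849, C 4620.
So the third ionization energies run S < B < C < Li < Be.

Be > Li > C > B > S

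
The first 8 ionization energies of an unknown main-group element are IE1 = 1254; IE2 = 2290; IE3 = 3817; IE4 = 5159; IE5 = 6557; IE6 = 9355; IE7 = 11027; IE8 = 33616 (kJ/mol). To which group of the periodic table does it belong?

Look for the largest jump between consecutive ionization energies: IE8/IE7 ≈ 3.0, far larger than any earlier ratio.
That jump marks the point where a core electron is being removed. So the atom has 7 valence electrons.
A main-group element with 7 valence electrons is in group 17.

Group 17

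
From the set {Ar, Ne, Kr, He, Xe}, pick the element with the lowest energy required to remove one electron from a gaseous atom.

Xe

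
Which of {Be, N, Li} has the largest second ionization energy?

Consider each +1 ion: Be⁺ still has 1 valence electron; N⁺ still has 4 valence electrons; Li⁺ is the bare [He] core.
Core electrons are held far more tightly than valence electrons, so Li tops the IE_2 order.
Valence configurations: Be⁺ [He]2s¹, N⁺ [He]2s²2p².
Approximate IE_2 values (kJ/mol): Be 1757, N 2856, Li 7298.
Hence IE_2: Be < N < Li.

Li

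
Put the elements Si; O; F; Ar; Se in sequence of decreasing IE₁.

F > Ar > O > Se > Si

O is in period 2, group 16; F is in period 2, group 17; Si is in period 3, group 14; Ar is in period 3, group 18; Se is in period 4, group 16.
First ionization energy rises across a period (greater Z_eff holds electrons more tightly) and falls down a group (valence electrons are farther from the nucleus).
Neither a single period nor a single group — weigh both effects.
Se > Si: period and group pull opposite ways; the across-period shift dominates (941 vs 786 kJ/mol).
O > Se: they share group 16; the group trend gives O the larger value.
Ar > O: period and group pull opposite ways; the across-period shift dominates (1521 vs 1314 kJ/mol).
F > Ar: period and group pull opposite ways; the down-group shift dominates (1681 vs 1521 kJ/mol).
Tabulated first ionization energy (kJ/mol): O 1314, F 1681, Si 786, Ar 1521, Se 941.
So from highest to lowest: F > Ar > O > Se > Si.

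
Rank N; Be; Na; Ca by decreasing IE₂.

The second ionization energy removes an electron from the +1 ion. For each element: N⁺ still has 4 valence electrons; Be⁺ still has 1 valence electron; Na⁺ is the bare [Ne] core; Ca⁺ still has 1 valence electron.
Pulling an electron out of a noble-gas core costs far more than removing a remaining valence electron, so Na sits at the high end of IE_2.
Valence configurations: N⁺ [He]2s²2p², Be⁺ [He]2s¹, Ca⁺ [Ar]4s¹.
Tabulated IE_2 (kJ/mol): N 2856, Be 1757, Na 4562, Ca 1145.
Overall IE_2 order: Ca < Be < N < Na.

Na, N, Be, Ca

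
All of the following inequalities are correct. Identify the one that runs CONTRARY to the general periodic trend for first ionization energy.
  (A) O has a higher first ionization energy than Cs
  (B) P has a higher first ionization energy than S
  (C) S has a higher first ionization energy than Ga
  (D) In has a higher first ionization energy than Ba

(B)

The general trend: first ionization energy increases across a period and decreases down a group.
(A) O (period 2, group 16) vs Cs (period 6, group 1): the stated order agrees with the simple trend.
(B) P (period 3, group 15) vs S (period 3, group 16): the stated order contradicts the simple trend.
(C) S (period 3, group 16) vs Ga (period 4, group 13): the stated order agrees with the simple trend.
(D) In (period 5, group 13) vs Ba (period 6, group 2): the stated order agrees with the simple trend.
The exception is (B): S (3p⁴) ionizes more easily than half-filled P (3p³) because the paired 3p electron in S is pushed out by e⁻–e⁻ repulsion.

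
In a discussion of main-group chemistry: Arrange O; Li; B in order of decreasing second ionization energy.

IE_2 is the cost of taking one more electron from the +1 cation: O⁺ still has 5 valence electrons; Li⁺ is the bare [He] core; B⁺ still has 2 valence electrons.
Breaking into a closed-shell core is much more expensive than removing a leftover valence electron — Li has the largest IE_2 here.
Valence configurations: O⁺ [He]2s²2p³, B⁺ [He]2s².
Tabulated IE_2 (kJ/mol): O 3388, Li 7298, B 2427.
Putting it together, IE_2: B < O < Li.

Li, O, B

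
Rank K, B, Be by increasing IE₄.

K < Be < B

After 3 electrons have been removed, what remains? K³⁺ is already 2 electrons into the core; B³⁺ is the bare [He] core; Be³⁺ is already 1 electron into the core.
All of these are removing an electron from a noble-gas core or deeper; the smaller core (lower principal quantum number) is held far more tightly, and within a period the higher nuclear charge binds the same core more tightly.
Tabulated IE_4 (kJ/mol): K 5877, B 25026, Be 21007.
Overall IE_4 order: K < Be < B.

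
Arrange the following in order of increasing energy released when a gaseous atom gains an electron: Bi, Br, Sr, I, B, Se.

B is in period 2, group 13; Se is in period 4, group 16; Br is in period 4, group 17; Sr is in period 5, group 2; I is in period 5, group 17; Bi is in period 6, group 15.
Atoms with high Z_eff and room in the valence shell (especially the halogens) have the most exothermic electron affinities.
Neither a single period nor a single group — weigh both effects.
B > Sr: relative to Sr, both the across-period and down-group shifts push B's electron affinity up.
Bi > B: period and group pull opposite ways; the across-period shift dominates (91 vs 27 kJ/mol).
Se > Bi: relative to Bi, both the across-period and down-group shifts push Se's electron affinity up.
I > Se: the two effects oppose for this pair; the across-period effect wins (295 vs 195 kJ/mol).
Br > I: Br sits above I in group 17, so the down-group effect alone puts Br higher.
For reference (kJ/mol): B 27, Se 195, Br 325, Sr 5, I 295, Bi 91.
So from lowest to highest: Sr < B < Bi < Se < I < Br.

Sr, B, Bi, Se, I, Br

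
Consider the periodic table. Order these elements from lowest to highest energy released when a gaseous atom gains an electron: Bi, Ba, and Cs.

Ba < Cs < Bi

Cs is in period 6, group 1; Ba is in period 6, group 2; Bi is in period 6, group 15.
Atoms with high Z_eff and room in the valence shell (especially the halogens) have the most exothermic electron affinities.
All lie in period 6; the across-period trend (electron affinity increases left to right) applies, with the exception below.
Note the exception: Cs has a higher electron affinity than Ba, contrary to the simple trend — adding an electron to Ba (ns²) has to open a new, higher-energy np subshell, which is unfavourable.
For reference (kJ/mol): Cs 46, Ba 14, Bi 91.
So from lowest to highest: Ba < Cs < Bi.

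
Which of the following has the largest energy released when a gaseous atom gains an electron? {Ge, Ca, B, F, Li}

F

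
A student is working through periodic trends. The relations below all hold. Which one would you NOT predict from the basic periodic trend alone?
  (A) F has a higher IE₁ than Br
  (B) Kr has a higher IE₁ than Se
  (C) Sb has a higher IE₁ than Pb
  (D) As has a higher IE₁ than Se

(D)

The general trend: IE₁ increases across a period and decreases down a group.
(A) F (period 2, group 17) vs Br (period 4, group 17): the stated order agrees with the simple trend.
(B) Kr (period 4, group 18) vs Se (period 4, group 16): the stated order agrees with the simple trend.
(C) Sb (period 5, group 15) vs Pb (period 6, group 14): the stated order agrees with the simple trend.
(D) As (period 4, group 15) vs Se (period 4, group 16): the stated order contradicts the simple trend.
The exception is (D): Se (4p⁴) ionizes more easily than half-filled As (4p³).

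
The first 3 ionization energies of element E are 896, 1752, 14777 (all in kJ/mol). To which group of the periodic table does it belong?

Group 2

Look for the largest jump between consecutive ionization energies: IE3/IE2 ≈ 8.4, far larger than any earlier ratio.
That jump marks the point where a core electron is being removed. So the atom has 2 valence electrons.
A main-group element with 2 valence electrons is in group 2.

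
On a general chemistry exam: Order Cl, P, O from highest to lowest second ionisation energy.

After 1 electron has been removed, what remains? Cl⁺ still has 6 valence electrons; P⁺ still has 4 valence electrons; O⁺ still has 5 valence electrons.
All are still removing valence electrons, so compare the +1 ions as you would atoms: IE_2 generally rises across a period (higher Z_eff) and falls down a group (larger shell), subject to the usual subshell exceptions.
Valence configurations: Cl⁺ [Ne]3s²3p⁴, P⁺ [Ne]3s²3p², O⁺ [He]2s²2p³.
The numbers (kJ/mol): Cl 2298, P 1907, O 3388.
Hence IE_2: P < Cl < O.

O > Cl > P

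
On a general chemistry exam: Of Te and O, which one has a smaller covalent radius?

O is in period 2, group 16; Te is in period 5, group 16.
Across a period the added protons contract the valence shell; down a group each new principal shell makes the atom larger.
All are in group 16, so atomic radius increases down the group.
So O has the smaller covalent radius (O < Te).

O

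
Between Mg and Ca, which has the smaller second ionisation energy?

Ca

Consider each +1 ion: Mg⁺ still has 1 valence electron; Ca⁺ still has 1 valence electron.
All are still removing valence electrons, so compare the +1 ions as you would atoms: IE_2 generally rises across a period (higher Z_eff) and falls down a group (larger shell), subject to the usual subshell exceptions.
Valence configurations: Mg⁺ [Ne]3s¹, Ca⁺ [Ar]4s¹.
Approximate IE_2 values (kJ/mol): Mg 1451, Ca 1145.
Overall IE_2 order: Ca < Mg.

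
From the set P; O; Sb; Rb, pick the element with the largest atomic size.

Rb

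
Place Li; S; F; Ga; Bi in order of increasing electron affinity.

Adding an electron releases more energy for atoms nearer the top right (short of the noble gases).
Here both period and group differ, so the two effects have to be weighed against each other.
Li > Ga: the two effects oppose for this pair; the down-group effect wins (60 vs 29 kJ/mol).
Bi > Li: the two effects oppose for this pair; the across-period effect wins (91 vs 60 kJ/mol).
S > Bi: relative to Bi, both the across-period and down-group shifts push S's electron affinity up.
F > S: relative to S, both the across-period and down-group shifts push F's electron affinity up.
Tabulated electron affinity (kJ/mol): Li 60, F 328, S 200, Ga 29, Bi 91.
So from lowest to highest: Ga < Li < Bi < S < F.

Ga < Li < Bi < S < F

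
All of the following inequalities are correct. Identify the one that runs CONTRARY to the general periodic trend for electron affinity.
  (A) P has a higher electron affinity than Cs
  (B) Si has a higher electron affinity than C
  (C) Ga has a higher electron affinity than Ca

(B)

The general trend: electron affinity increases across a period and decreases down a group.
(A) P (period 3, group 15) vs Cs (period 6, group 1): the stated order agrees with the simple trend.
(B) Si (period 3, group 14) vs C (period 2, group 14): the stated order contradicts the simple trend.
(C) Ga (period 4, group 13) vs Ca (period 4, group 2): the stated order agrees with the simple trend.
The exception is (B): Si's larger, more diffuse 3p orbitals accept an added electron slightly more readily than C's compact 2p.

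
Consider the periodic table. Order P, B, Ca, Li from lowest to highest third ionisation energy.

The third ionization energy removes an electron from the +2 ion. For each element: P²⁺ still has 3 valence electrons; B²⁺ still has 1 valence electron; Ca²⁺ is the bare [Ar] core; Li²⁺ is already 1 electron into the core.
Breaking into a closed-shell core is much more expensive than removing a leftover valence electron — Ca and Li have the largest IE_3 here.
Valence configurations: P²⁺ [Ne]3s²3p¹, B²⁺ [He]2s¹.
The numbers (kJ/mol): P 2914, B 3660, Ca 4912, Li 11815.
Putting it together, IE_3: P < B < Ca < Li.

P < B < Ca < Li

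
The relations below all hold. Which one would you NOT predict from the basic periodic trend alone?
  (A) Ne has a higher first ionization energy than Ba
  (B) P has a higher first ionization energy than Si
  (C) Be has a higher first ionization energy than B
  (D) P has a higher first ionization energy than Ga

(C)

The general trend: first ionization energy increases across a period and decreases down a group.
(A) Ne (period 2, group 18) vs Ba (period 6, group 2): the stated order agrees with the simple trend.
(B) P (period 3, group 15) vs Si (period 3, group 14): the stated order agrees with the simple trend.
(C) Be (period 2, group 2) vs B (period 2, group 13): the stated order contradicts the simple trend.
(D) P (period 3, group 15) vs Ga (period 4, group 13): the stated order agrees with the simple trend.
The exception is (C): removing B's lone 2p electron is easier than breaking Be's filled 2s².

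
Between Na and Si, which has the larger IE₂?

IE_2 is the cost of taking one more electron from the +1 cation: Na⁺ is the bare [Ne] core; Si⁺ still has 3 valence electrons.
Breaking into a closed-shell core is much more expensive than removing a leftover valence electron — Na has the largest IE_2 here.
Approximate IE_2 values (kJ/mol): Na 4562, Si 1577.
Putting it together, IE_2: Si < Na.

Na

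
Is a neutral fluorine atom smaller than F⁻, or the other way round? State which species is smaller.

F

Forming F⁻ adds 1 electron to F. More electron–electron repulsion in the same shell, with unchanged nuclear charge, lets the cloud expand.
An anion is larger than its parent atom: F⁻ > F.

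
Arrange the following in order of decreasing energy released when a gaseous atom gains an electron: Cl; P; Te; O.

Cl, Te, O, P

Electron affinity generally becomes more exothermic across a period toward the halogens and less exothermic down a group.
Here both period and group differ, so the two effects have to be weighed against each other.
O > P: relative to P, both the across-period and down-group shifts push O's electron affinity up.
Te > O: this pair runs against the simple trend — see the exception note.
Cl > Te: both effects reinforce here, so Cl is clearly the higher of the two.
Note the exception: Te has a higher electron affinity than O, contrary to the simple trend — O's compact 2p subshell gives strong electron–electron repulsion on the added electron.
Approximate values (kJ/mol): O 141, P 72, Cl 349, Te 190.
So from highest to lowest: Cl > Te > O > P.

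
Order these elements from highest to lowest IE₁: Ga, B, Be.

Be is in period 2, group 2; B is in period 2, group 13; Ga is in period 4, group 13.
Across a period the outer electron is held more tightly (higher IE₁); down a group it sits in a higher shell, more shielded, and comes off more easily.
Neither a single period nor a single group — weigh both effects.
B > Ga: B sits above Ga in group 13, so the down-group effect alone puts B higher.
Be > B: this pair runs against the simple trend — see the exception note.
Note the exception: Be has a higher first ionization energy than B, contrary to the simple trend — removing B's lone 2p electron is easier than breaking Be's filled 2s².
For reference (kJ/mol): Be 900, B 801, Ga 579.
So from highest to lowest: Be > B > Ga.

Be > B > Ga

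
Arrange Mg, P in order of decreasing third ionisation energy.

Mg, P

IE_3 is the cost of taking one more electron from the +2 cation: Mg²⁺ is the bare [Ne] core; P²⁺ still has 3 valence electrons.
Core electrons are held far more tightly than valence electrons, so Mg tops the IE_3 order.
The numbers (kJ/mol): Mg 7733, P 2914.
Overall IE_3 order: P < Mg.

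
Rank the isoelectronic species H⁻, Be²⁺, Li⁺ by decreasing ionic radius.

H⁻ > Li⁺ > Be²⁺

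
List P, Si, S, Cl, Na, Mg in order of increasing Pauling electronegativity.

Na is in period 3, group 1; Mg is in period 3, group 2; Si is in period 3, group 14; P is in period 3, group 15; S is in period 3, group 16; Cl is in period 3, group 17.
Atoms toward the upper right of the periodic table pull bonding electrons most strongly.
All lie in period 3, so electronegativity increases left to right.
So from lowest to highest: Na < Mg < Si < P < S < Cl.

Na < Mg < Si < P < S < Cl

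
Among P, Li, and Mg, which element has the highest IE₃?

Li

After 2 electrons have been removed, what remains? P²⁺ still has 3 valence electrons; Li²⁺ is already 1 electron into the core; Mg²⁺ is the bare [Ne] core.
Breaking into a closed-shell core is much more expensive than removing a leftover valence electron — Mg and Li have the largest IE_3 here.
Tabulated IE_3 (kJ/mol): P 2914, Li 11815, Mg 7733.
Putting it together, IE_3: P < Mg < Li.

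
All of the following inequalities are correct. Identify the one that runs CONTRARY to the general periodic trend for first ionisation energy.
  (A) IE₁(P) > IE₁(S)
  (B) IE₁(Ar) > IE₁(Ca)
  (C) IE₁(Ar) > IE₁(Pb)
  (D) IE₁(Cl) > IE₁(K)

(A)

The general trend: first ionisation energy increases across a period and decreases down a group.
(A) P (period 3, group 15) vs S (period 3, group 16): the stated order contradicts the simple trend.
(B) Ar (period 3, group 18) vs Ca (period 4, group 2): the stated order agrees with the simple trend.
(C) Ar (period 3, group 18) vs Pb (period 6, group 14): the stated order agrees with the simple trend.
(D) Cl (period 3, group 17) vs K (period 4, group 1): the stated order agrees with the simple trend.
The exception is (A): S (3p⁴) ionizes more easily than half-filled P (3p³) because the paired 3p electron in S is pushed out by e⁻–e⁻ repulsion.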